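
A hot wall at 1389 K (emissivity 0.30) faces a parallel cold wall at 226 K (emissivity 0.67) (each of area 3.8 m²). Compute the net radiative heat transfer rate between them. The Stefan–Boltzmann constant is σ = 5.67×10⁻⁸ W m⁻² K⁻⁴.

Q ≈ 2.09×10^5 W

For two large parallel gray plates, q = σ(T₁⁴ − T₂⁴) / (1/ε₁ + 1/ε₂ − 1).
1/ε₁ + 1/ε₂ − 1 = 1/0.30 + 1/0.67 − 1 = 3.826.
T₁⁴ − T₂⁴ = 3.72×10^12 − 2.61×10^9 = 3.72×10^12 K⁴.
q = 5.67×10⁻⁸ × 3.72×10^12 / 3.826 = 55100 W/m².
Q = q·A = 55100 × 3.8 = 2.09×10^5 W.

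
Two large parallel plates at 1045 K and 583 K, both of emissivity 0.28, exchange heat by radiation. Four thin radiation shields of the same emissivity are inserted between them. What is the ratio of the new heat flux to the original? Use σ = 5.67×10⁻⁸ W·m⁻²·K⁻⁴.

ratio ≈ 0.200

With N identical shields there are N+1 = 5 gaps in series, each with the same radiative resistance, so the flux falls to 1/(N+1) of its unshielded value.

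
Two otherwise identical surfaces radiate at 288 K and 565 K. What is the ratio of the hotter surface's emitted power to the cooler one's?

P ∝ T⁴, so the ratio is (565/288)⁴ = (1.962)⁴ = 14.8.

ratio ≈ 14.8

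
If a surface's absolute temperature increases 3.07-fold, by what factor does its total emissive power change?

P ∝ T⁴, so the power scales as (3.07)⁴ = 88.8.

factor ≈ 88.8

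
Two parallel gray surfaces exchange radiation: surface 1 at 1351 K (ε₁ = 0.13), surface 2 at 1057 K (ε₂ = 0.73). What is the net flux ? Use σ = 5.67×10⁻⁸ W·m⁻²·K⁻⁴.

For two large parallel gray plates, q = σ(T₁⁴ − T₂⁴) / (1/ε₁ + 1/ε₂ − 1).
1/ε₁ + 1/ε₂ − 1 = 1/0.13 + 1/0.73 − 1 = 8.062.
T₁⁴ − T₂⁴ = 3.33×10^12 − 1.25×10^12 = 2.08×10^12 K⁴.
q = 5.67×10⁻⁸ × 2.08×10^12 / 8.062 = 14700 W/m².

q ≈ 14700 W/m²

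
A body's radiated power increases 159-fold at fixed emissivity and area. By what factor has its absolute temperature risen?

P ∝ T⁴ ⇒ T ∝ P^(1/4), so T scales by (159)^(1/4) = 3.55.

factor ≈ 3.55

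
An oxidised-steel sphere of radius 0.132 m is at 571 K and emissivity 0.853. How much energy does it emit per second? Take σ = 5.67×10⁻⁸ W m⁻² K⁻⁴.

A = 4πr² = 4π × (0.132)² = 0.219 m².
P = εσAT⁴ = 0.853 × 5.67×10⁻⁸ × 0.219 × (571)⁴ = 0.853 × 5.67×10⁻⁸ × 0.219 × 1.06×10^11.
P = 1130 W.

P ≈ 1130 W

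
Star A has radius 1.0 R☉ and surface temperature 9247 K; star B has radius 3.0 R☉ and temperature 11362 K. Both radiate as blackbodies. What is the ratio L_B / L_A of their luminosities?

L_B/L_A ≈ 20.5

L = 4πR²σT⁴ ∝ R²T⁴, so L_B/L_A = (3.0/1.0)² × (11362/9247)⁴ = 9.00 × 2.28 = 20.5.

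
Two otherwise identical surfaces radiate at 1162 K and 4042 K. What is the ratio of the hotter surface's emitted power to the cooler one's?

P ∝ T⁴, so the ratio is (4042/1162)⁴ = (3.478)⁴ = 146.

ratio ≈ 146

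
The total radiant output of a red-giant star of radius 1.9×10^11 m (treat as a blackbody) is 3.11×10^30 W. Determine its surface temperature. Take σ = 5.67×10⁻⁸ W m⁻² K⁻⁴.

T ≈ 3320 K

A = 4πr² = 4π × (1.9×10^11)² = 4.54×10^23 m².
From P = σAT⁴, T = (P / σA)^(1/4) = (3.11×10^30 / (5.67×10⁻⁸ × 4.54×10^23))^(1/4).
T = (1.21×10^14)^(1/4) = 3320 K.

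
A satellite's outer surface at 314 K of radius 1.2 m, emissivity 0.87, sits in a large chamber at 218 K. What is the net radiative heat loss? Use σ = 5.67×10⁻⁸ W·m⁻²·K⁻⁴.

Q ≈ 6660 W

A = 4πr² = 4π × (1.2)² = 18.1 m².
Q = εσA(T⁴ − T_s⁴). T⁴ − T_s⁴ = (314)⁴ − (218)⁴ = 9.72×10^9 − 2.26×10^9 = 7.46×10^9 K⁴.
Q = 0.87 × 5.67×10⁻⁸ × 18.1 × 7.46×10^9 = 6660 W.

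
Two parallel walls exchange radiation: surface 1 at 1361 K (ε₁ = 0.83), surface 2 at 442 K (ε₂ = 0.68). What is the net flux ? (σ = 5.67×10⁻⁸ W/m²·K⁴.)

For two large parallel gray plates, q = σ(T₁⁴ − T₂⁴) / (1/ε₁ + 1/ε₂ − 1).
1/ε₁ + 1/ε₂ − 1 = 1/0.83 + 1/0.68 − 1 = 1.675.
T₁⁴ − T₂⁴ = 3.43×10^12 − 3.82×10^10 = 3.39×10^12 K⁴.
q = 5.67×10⁻⁸ × 3.39×10^12 / 1.675 = 1.15×10^5 W/m².

q ≈ 1.15×10^5 W/m²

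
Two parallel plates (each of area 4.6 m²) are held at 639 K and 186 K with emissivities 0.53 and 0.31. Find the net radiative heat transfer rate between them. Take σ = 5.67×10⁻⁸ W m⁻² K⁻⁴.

Q ≈ 10500 W

For two large parallel gray plates, q = σ(T₁⁴ − T₂⁴) / (1/ε₁ + 1/ε₂ − 1).
1/ε₁ + 1/ε₂ − 1 = 1/0.53 + 1/0.31 − 1 = 4.113.
T₁⁴ − T₂⁴ = 1.67×10^11 − 1.20×10^9 = 1.66×10^11 K⁴.
q = 5.67×10⁻⁸ × 1.66×10^11 / 4.113 = 2280 W/m².
Q = q·A = 2280 × 4.6 = 10500 W.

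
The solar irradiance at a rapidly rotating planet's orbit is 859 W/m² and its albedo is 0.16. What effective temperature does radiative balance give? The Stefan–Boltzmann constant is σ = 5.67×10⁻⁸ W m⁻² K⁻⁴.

Power absorbed = (1−a)S·πR²; power emitted = 4πR²σT⁴. Equating and cancelling πR²:
T = ((1−a)S / 4σ)^(1/4) = (722 / (4 × 5.67×10⁻⁸))^(1/4) = (3.18×10^9)^(1/4).
T = 237 K.

T ≈ 237 K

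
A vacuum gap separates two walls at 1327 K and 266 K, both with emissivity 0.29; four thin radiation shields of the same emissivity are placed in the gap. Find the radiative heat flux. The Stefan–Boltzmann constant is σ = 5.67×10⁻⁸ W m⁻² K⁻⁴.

Each of the 5 gaps contributes resistance (2/ε − 1) = 2/0.29 − 1 = 5.897; total = 29.48.
q = σ(T₁⁴ − T₂⁴) / 29.48 = 5.67×10⁻⁸ × 3.10×10^12 / 29.48 = 5950 W/m².

q ≈ 5950 W/m²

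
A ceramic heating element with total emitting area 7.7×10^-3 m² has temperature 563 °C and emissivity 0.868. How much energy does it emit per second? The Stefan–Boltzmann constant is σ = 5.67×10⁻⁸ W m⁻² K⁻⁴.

563 °C = 836 K.
Stefan–Boltzmann: P = εσAT⁴ = 0.868 × 5.67×10⁻⁸ × 7.70×10^-3 × (836)⁴ = 0.868 × 5.67×10⁻⁸ × 7.70×10^-3 × 4.88×10^11.
P = 185 W.

P ≈ 185 W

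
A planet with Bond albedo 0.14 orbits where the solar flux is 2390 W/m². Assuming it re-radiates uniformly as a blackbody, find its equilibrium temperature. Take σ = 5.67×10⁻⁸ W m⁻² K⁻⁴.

Power absorbed = (1−a)S·πR²; power emitted = 4πR²σT⁴. Equating and cancelling πR²:
T = ((1−a)S / 4σ)^(1/4) = (2060 / (4 × 5.67×10⁻⁸))^(1/4) = (9.06×10^9)^(1/4).
T = 309 K.

T ≈ 309 K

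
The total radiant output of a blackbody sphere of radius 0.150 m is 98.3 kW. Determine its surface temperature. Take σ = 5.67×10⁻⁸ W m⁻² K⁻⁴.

T ≈ 1570 K

A = 4πr² = 4π × (0.150)² = 0.283 m².
From P = σAT⁴, T = (P / σA)^(1/4) = (98300 / (5.67×10⁻⁸ × 0.283))^(1/4).
T = (6.13×10^12)^(1/4) = 1570 K.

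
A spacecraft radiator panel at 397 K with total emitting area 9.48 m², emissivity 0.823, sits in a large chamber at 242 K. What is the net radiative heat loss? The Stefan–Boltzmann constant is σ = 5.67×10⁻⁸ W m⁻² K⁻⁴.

Q ≈ 9470 W

Q = εσA(T⁴ − T_s⁴). T⁴ − T_s⁴ = (397)⁴ − (242)⁴ = 2.48×10^10 − 3.43×10^9 = 2.14×10^10 K⁴.
Q = 0.823 × 5.67×10⁻⁸ × 9.48 × 2.14×10^10 = 9470 W.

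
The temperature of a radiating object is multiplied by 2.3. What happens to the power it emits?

factor ≈ 28.0

P ∝ T⁴, so the power scales as (2.3)⁴ = 28.0.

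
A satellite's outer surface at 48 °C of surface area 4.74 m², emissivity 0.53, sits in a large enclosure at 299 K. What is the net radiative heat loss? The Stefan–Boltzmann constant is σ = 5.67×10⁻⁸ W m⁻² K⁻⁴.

Convert: 48 °C = 321 K.
Q = εσA(T⁴ − T_s⁴). T⁴ − T_s⁴ = (321)⁴ − (299)⁴ = 1.06×10^10 − 7.99×10^9 = 2.62×10^9 K⁴.
Q = 0.53 × 5.67×10⁻⁸ × 4.74 × 2.62×10^9 = 374 W.

Q ≈ 374 W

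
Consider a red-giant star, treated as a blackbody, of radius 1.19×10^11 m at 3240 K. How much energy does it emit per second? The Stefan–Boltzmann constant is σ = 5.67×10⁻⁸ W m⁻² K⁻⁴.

P ≈ 1.11×10^30 W

A = 4πr² = 4π × (1.19×10^11)² = 1.78×10^23 m².
P = σAT⁴ = 5.67×10⁻⁸ × 1.78×10^23 × (3240)⁴ = 5.67×10⁻⁸ × 1.78×10^23 × 1.10×10^14.
P = 1.11×10^30 W.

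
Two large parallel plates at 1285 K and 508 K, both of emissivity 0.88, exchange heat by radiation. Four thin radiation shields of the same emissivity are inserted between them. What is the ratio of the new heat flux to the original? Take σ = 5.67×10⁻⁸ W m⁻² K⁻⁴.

With N identical shields there are N+1 = 5 gaps in series, each with the same radiative resistance, so the flux falls to 1/(N+1) of its unshielded value.

ratio ≈ 0.200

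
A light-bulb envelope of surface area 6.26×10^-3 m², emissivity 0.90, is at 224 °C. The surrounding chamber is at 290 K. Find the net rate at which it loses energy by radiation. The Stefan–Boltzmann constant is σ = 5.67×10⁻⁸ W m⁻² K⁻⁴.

Q ≈ 17.2 W

Convert: 224 °C = 497 K.
Q = εσA(T⁴ − T_s⁴). T⁴ − T_s⁴ = (497)⁴ − (290)⁴ = 6.10×10^10 − 7.07×10^9 = 5.39×10^10 K⁴.
Q = 0.90 × 5.67×10⁻⁸ × 6.26×10^-3 × 5.39×10^10 = 17.2 W.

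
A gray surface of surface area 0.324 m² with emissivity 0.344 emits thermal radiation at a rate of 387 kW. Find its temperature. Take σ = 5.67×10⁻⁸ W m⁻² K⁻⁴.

T ≈ 2800 K

From P = εσAT⁴, T = (P / εσA)^(1/4) = (3.87×10^5 / (0.344 × 5.67×10⁻⁸ × 0.324))^(1/4).
T = (6.12×10^13)^(1/4) = 2800 K.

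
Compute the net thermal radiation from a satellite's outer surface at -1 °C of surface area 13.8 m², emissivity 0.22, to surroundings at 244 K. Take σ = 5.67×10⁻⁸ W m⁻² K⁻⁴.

Convert: -1 °C = 272 K.
Q = εσA(T⁴ − T_s⁴). T⁴ − T_s⁴ = (272)⁴ − (244)⁴ = 5.47×10^9 − 3.54×10^9 = 1.93×10^9 K⁴.
Q = 0.22 × 5.67×10⁻⁸ × 13.8 × 1.93×10^9 = 332 W.

Q ≈ 332 W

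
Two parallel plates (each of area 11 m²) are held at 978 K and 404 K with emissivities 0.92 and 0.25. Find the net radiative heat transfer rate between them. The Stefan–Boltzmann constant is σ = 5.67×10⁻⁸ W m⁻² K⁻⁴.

Q ≈ 1.36×10^5 W

For two large parallel gray plates, q = σ(T₁⁴ − T₂⁴) / (1/ε₁ + 1/ε₂ − 1).
1/ε₁ + 1/ε₂ − 1 = 1/0.92 + 1/0.25 − 1 = 4.087.
T₁⁴ − T₂⁴ = 9.15×10^11 − 2.66×10^10 = 8.88×10^11 K⁴.
q = 5.67×10⁻⁸ × 8.88×10^11 / 4.087 = 12300 W/m².
Q = q·A = 12300 × 11 = 1.36×10^5 W.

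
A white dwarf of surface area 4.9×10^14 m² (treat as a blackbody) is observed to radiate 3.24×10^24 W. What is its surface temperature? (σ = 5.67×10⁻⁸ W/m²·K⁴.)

T ≈ 18500 K

From P = σAT⁴, T = (P / σA)^(1/4) = (3.24×10^24 / (5.67×10⁻⁸ × 4.90×10^14))^(1/4).
T = (1.17×10^17)^(1/4) = 18500 K.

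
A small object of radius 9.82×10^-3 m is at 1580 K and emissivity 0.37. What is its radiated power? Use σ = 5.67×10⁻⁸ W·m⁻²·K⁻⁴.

P ≈ 158 W

A = 4πr² = 4π × (9.82×10^-3)² = 1.21×10^-3 m².
P = εσAT⁴ = 0.37 × 5.67×10⁻⁸ × 1.21×10^-3 × (1580)⁴ = 0.37 × 5.67×10⁻⁸ × 1.21×10^-3 × 6.23×10^12.
P = 158 W.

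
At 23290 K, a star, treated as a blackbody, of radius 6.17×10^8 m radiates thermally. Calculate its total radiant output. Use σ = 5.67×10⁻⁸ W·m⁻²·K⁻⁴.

P ≈ 7.98×10^28 W

A = 4πr² = 4π × (6.17×10^8)² = 4.78×10^18 m².
P = σAT⁴ = 5.67×10⁻⁸ × 4.78×10^18 × (23290)⁴ = 5.67×10⁻⁸ × 4.78×10^18 × 2.94×10^17.
P = 7.98×10^28 W.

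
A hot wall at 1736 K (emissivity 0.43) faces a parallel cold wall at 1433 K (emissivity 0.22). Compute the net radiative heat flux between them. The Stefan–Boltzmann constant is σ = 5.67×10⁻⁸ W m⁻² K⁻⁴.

For two large parallel gray plates, q = σ(T₁⁴ − T₂⁴) / (1/ε₁ + 1/ε₂ − 1).
1/ε₁ + 1/ε₂ − 1 = 1/0.43 + 1/0.22 − 1 = 5.871.
T₁⁴ − T₂⁴ = 9.08×10^12 − 4.22×10^12 = 4.87×10^12 K⁴.
q = 5.67×10⁻⁸ × 4.87×10^12 / 5.871 = 47000 W/m².

q ≈ 47000 W/m²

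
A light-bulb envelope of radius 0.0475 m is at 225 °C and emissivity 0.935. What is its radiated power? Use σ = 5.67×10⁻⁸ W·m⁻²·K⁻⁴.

A = 4πr² = 4π × (0.0475)² = 0.0284 m².
225 °C = 498 K.
Stefan–Boltzmann: P = εσAT⁴ = 0.935 × 5.67×10⁻⁸ × 0.0284 × (498)⁴ = 0.935 × 5.67×10⁻⁸ × 0.0284 × 6.15×10^10.
P = 92.5 W.

P ≈ 92.5 W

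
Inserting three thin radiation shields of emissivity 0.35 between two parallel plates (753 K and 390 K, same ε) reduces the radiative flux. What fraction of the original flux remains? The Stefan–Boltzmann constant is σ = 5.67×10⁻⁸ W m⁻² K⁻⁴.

ratio ≈ 0.250

With N identical shields there are N+1 = 4 gaps in series, each with the same radiative resistance, so the flux falls to 1/(N+1) of its unshielded value.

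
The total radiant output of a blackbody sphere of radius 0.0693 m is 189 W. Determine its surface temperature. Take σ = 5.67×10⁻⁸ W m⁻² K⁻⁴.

T ≈ 485 K

A = 4πr² = 4π × (0.0693)² = 0.0603 m².
From P = σAT⁴, T = (P / σA)^(1/4) = (189 / (5.67×10⁻⁸ × 0.0603))^(1/4).
T = (5.52×10^10)^(1/4) = 485 K.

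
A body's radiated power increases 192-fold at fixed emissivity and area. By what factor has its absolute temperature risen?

P ∝ T⁴ ⇒ T ∝ P^(1/4), so T scales by (192)^(1/4) = 3.72.

factor ≈ 3.72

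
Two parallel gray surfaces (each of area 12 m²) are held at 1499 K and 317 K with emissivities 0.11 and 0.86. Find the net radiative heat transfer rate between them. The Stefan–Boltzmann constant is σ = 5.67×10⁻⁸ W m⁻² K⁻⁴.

For two large parallel gray plates, q = σ(T₁⁴ − T₂⁴) / (1/ε₁ + 1/ε₂ − 1).
1/ε₁ + 1/ε₂ − 1 = 1/0.11 + 1/0.86 − 1 = 9.254.
T₁⁴ − T₂⁴ = 5.05×10^12 − 1.01×10^10 = 5.04×10^12 K⁴.
q = 5.67×10⁻⁸ × 5.04×10^12 / 9.254 = 30900 W/m².
Q = q·A = 30900 × 12 = 3.70×10^5 W.

Q ≈ 3.70×10^5 W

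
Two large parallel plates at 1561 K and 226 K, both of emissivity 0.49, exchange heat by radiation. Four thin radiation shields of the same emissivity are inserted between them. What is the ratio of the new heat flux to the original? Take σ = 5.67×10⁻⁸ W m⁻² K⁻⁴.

ratio ≈ 0.200

With N identical shields there are N+1 = 5 gaps in series, each with the same radiative resistance, so the flux falls to 1/(N+1) of its unshielded value.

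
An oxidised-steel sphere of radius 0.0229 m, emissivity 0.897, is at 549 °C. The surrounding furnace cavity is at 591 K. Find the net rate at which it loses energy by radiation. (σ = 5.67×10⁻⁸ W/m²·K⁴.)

A = 4πr² = 4π × (0.0229)² = 6.59×10^-3 m².
Convert: 549 °C = 822 K.
Q = εσA(T⁴ − T_s⁴). T⁴ − T_s⁴ = (822)⁴ − (591)⁴ = 4.57×10^11 − 1.22×10^11 = 3.35×10^11 K⁴.
Q = 0.897 × 5.67×10⁻⁸ × 6.59×10^-3 × 3.35×10^11 = 112 W.

Q ≈ 112 W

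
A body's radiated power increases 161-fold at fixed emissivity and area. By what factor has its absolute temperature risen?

factor ≈ 3.56

P ∝ T⁴ ⇒ T ∝ P^(1/4), so T scales by (161)^(1/4) = 3.56.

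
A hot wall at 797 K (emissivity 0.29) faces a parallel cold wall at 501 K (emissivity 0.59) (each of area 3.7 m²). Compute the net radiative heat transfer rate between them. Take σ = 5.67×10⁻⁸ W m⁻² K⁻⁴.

Q ≈ 17200 W

For two large parallel gray plates, q = σ(T₁⁴ − T₂⁴) / (1/ε₁ + 1/ε₂ − 1).
1/ε₁ + 1/ε₂ − 1 = 1/0.29 + 1/0.59 − 1 = 4.143.
T₁⁴ − T₂⁴ = 4.03×10^11 − 6.30×10^10 = 3.40×10^11 K⁴.
q = 5.67×10⁻⁸ × 3.40×10^11 / 4.143 = 4660 W/m².
Q = q·A = 4660 × 3.7 = 17200 W.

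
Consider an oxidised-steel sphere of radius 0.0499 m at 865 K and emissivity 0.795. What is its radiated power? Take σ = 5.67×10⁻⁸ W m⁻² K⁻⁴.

P ≈ 790 W

A = 4πr² = 4π × (0.0499)² = 0.0313 m².
Stefan–Boltzmann: P = εσAT⁴ = 0.795 × 5.67×10⁻⁸ × 0.0313 × (865)⁴ = 0.795 × 5.67×10⁻⁸ × 0.0313 × 5.60×10^11.
P = 790 W.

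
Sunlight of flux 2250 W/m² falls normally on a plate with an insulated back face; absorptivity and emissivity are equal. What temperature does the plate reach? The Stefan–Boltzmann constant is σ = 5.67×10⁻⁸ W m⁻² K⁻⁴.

Absorbed flux αS = emitted flux εσT⁴ (one radiating face); with α = ε, T = (S/σ)^(1/4).
T = (2250 / 5.67×10⁻⁸)^(1/4) = (3.97×10^10)^(1/4).
T = 446 K.

T ≈ 446 K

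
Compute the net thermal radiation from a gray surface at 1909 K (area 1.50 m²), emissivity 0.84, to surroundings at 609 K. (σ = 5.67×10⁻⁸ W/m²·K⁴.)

Q = εσA(T⁴ − T_s⁴). T⁴ − T_s⁴ = (1909)⁴ − (609)⁴ = 1.33×10^13 − 1.38×10^11 = 1.31×10^13 K⁴.
Q = 0.84 × 5.67×10⁻⁸ × 1.50 × 1.31×10^13 = 9.39×10^5 W.

Q ≈ 9.39×10^5 W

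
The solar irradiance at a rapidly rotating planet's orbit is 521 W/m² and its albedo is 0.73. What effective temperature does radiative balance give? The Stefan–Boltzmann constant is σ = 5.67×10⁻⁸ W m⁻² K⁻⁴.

Power absorbed = (1−a)S·πR²; power emitted = 4πR²σT⁴. Equating and cancelling πR²:
T = ((1−a)S / 4σ)^(1/4) = (141 / (4 × 5.67×10⁻⁸))^(1/4) = (6.20×10^8)^(1/4).
T = 158 K.

T ≈ 158 K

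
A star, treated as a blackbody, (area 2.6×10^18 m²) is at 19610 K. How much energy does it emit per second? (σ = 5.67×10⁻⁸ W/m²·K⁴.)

P ≈ 2.18×10^28 W

P = σAT⁴ = 5.67×10⁻⁸ × 2.60×10^18 × (19610)⁴ = 5.67×10⁻⁸ × 2.60×10^18 × 1.48×10^17.
P = 2.18×10^28 W.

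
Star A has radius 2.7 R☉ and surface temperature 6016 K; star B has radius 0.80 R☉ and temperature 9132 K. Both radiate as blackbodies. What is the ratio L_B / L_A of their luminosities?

L = 4πR²σT⁴ ∝ R²T⁴, so L_B/L_A = (0.80/2.7)² × (9132/6016)⁴ = 0.0878 × 5.31 = 0.466.

L_B/L_A ≈ 0.466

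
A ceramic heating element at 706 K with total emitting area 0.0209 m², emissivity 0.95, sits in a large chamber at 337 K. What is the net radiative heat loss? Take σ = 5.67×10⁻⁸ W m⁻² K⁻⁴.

Q = εσA(T⁴ − T_s⁴). T⁴ − T_s⁴ = (706)⁴ − (337)⁴ = 2.48×10^11 − 1.29×10^10 = 2.36×10^11 K⁴.
Q = 0.95 × 5.67×10⁻⁸ × 0.0209 × 2.36×10^11 = 265 W.

Q ≈ 265 W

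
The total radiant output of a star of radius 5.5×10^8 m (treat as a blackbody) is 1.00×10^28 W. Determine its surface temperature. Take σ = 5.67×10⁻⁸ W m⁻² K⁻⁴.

T ≈ 14700 K

A = 4πr² = 4π × (5.5×10^8)² = 3.80×10^18 m².
From P = σAT⁴, T = (P / σA)^(1/4) = (1.00×10^28 / (5.67×10⁻⁸ × 3.80×10^18))^(1/4).
T = (4.64×10^16)^(1/4) = 14700 K.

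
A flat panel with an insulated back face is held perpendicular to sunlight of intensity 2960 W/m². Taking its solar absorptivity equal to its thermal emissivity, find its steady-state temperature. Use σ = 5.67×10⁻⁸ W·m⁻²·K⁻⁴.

T ≈ 478 K

Absorbed flux αS = emitted flux εσT⁴ (one radiating face); with α = ε, T = (S/σ)^(1/4).
T = (2960 / 5.67×10⁻⁸)^(1/4) = (5.22×10^10)^(1/4).
T = 478 K.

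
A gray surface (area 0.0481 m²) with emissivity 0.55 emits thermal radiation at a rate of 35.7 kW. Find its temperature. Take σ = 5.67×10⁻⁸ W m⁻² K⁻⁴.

From P = εσAT⁴, T = (P / εσA)^(1/4) = (35700 / (0.55 × 5.67×10⁻⁸ × 0.0481))^(1/4).
T = (2.38×10^13)^(1/4) = 2210 K.

T ≈ 2210 K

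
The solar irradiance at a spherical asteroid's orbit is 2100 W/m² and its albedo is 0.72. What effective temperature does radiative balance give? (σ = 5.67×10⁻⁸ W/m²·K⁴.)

T ≈ 226 K

Power absorbed = (1−a)S·πR²; power emitted = 4πR²σT⁴. Equating and cancelling πR²:
T = ((1−a)S / 4σ)^(1/4) = (588 / (4 × 5.67×10⁻⁸))^(1/4) = (2.59×10^9)^(1/4).
T = 226 K.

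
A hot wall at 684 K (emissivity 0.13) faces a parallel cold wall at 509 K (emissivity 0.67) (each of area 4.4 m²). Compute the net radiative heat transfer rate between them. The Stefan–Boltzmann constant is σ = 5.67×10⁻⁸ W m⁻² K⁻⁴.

For two large parallel gray plates, q = σ(T₁⁴ − T₂⁴) / (1/ε₁ + 1/ε₂ − 1).
1/ε₁ + 1/ε₂ − 1 = 1/0.13 + 1/0.67 − 1 = 8.185.
T₁⁴ − T₂⁴ = 2.19×10^11 − 6.71×10^10 = 1.52×10^11 K⁴.
q = 5.67×10⁻⁸ × 1.52×10^11 / 8.185 = 1050 W/m².
Q = q·A = 1050 × 4.4 = 4630 W.

Q ≈ 4630 W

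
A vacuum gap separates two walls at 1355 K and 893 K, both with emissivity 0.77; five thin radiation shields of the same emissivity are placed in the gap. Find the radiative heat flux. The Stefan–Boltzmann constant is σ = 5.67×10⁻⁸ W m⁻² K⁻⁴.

q ≈ 16200 W/m²

Each of the 6 gaps contributes resistance (2/ε − 1) = 2/0.77 − 1 = 1.597; total = 9.584.
q = σ(T₁⁴ − T₂⁴) / 9.584 = 5.67×10⁻⁸ × 2.74×10^12 / 9.584 = 16200 W/m².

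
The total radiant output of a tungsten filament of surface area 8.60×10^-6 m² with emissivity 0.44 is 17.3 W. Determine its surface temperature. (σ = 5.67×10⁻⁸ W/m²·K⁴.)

From P = εσAT⁴, T = (P / εσA)^(1/4) = (17.3 / (0.44 × 5.67×10⁻⁸ × 8.60×10^-6))^(1/4).
T = (8.06×10^13)^(1/4) = 3000 K.

T ≈ 3000 K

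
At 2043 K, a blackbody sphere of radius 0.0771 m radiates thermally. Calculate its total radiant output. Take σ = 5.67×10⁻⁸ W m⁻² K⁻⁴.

P ≈ 73800 W

A = 4πr² = 4π × (0.0771)² = 0.0747 m².
P = σAT⁴ = 5.67×10⁻⁸ × 0.0747 × (2043)⁴ = 5.67×10⁻⁸ × 0.0747 × 1.74×10^13.
P = 73800 W.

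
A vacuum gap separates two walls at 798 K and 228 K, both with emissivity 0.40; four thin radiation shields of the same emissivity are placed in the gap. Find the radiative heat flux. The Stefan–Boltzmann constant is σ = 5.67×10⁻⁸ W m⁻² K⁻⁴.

Each of the 5 gaps contributes resistance (2/ε − 1) = 2/0.40 − 1 = 4.000; total = 20.00.
q = σ(T₁⁴ − T₂⁴) / 20.00 = 5.67×10⁻⁸ × 4.03×10^11 / 20.00 = 1140 W/m².

q ≈ 1140 W/m²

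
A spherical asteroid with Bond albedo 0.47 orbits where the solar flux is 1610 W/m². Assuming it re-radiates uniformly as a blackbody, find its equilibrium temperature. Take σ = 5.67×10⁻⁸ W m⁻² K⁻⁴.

T ≈ 248 K

Power absorbed = (1−a)S·πR²; power emitted = 4πR²σT⁴. Equating and cancelling πR²:
T = ((1−a)S / 4σ)^(1/4) = (853 / (4 × 5.67×10⁻⁸))^(1/4) = (3.76×10^9)^(1/4).
T = 248 K.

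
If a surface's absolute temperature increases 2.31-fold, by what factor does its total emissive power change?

P ∝ T⁴, so the power scales as (2.31)⁴ = 28.5.

factor ≈ 28.5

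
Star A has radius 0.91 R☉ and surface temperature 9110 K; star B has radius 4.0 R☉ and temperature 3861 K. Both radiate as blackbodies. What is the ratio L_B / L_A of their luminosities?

L = 4πR²σT⁴ ∝ R²T⁴, so L_B/L_A = (4.0/0.91)² × (3861/9110)⁴ = 19.3 × 0.0323 = 0.623.

L_B/L_A ≈ 0.623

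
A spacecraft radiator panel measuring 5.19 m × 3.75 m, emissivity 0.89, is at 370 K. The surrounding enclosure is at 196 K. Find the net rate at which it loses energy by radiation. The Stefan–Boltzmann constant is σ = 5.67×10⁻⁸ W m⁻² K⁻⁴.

A = 5.19 × 3.75 = 19.5 m².
Q = εσA(T⁴ − T_s⁴). T⁴ − T_s⁴ = (370)⁴ − (196)⁴ = 1.87×10^10 − 1.48×10^9 = 1.73×10^10 K⁴.
Q = 0.89 × 5.67×10⁻⁸ × 19.5 × 1.73×10^10 = 17000 W.

Q ≈ 17000 W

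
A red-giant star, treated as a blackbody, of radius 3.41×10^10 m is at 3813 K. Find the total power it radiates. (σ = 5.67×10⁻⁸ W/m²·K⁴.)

A = 4πr² = 4π × (3.41×10^10)² = 1.46×10^22 m².
P = σAT⁴ = 5.67×10⁻⁸ × 1.46×10^22 × (3813)⁴ = 5.67×10⁻⁸ × 1.46×10^22 × 2.11×10^14.
P = 1.75×10^29 W.

P ≈ 1.75×10^29 W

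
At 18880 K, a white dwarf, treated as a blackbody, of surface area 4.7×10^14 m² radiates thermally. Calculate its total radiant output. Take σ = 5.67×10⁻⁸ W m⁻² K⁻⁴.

P = σAT⁴ = 5.67×10⁻⁸ × 4.70×10^14 × (18880)⁴ = 5.67×10⁻⁸ × 4.70×10^14 × 1.27×10^17.
P = 3.39×10^24 W.

P ≈ 3.39×10^24 W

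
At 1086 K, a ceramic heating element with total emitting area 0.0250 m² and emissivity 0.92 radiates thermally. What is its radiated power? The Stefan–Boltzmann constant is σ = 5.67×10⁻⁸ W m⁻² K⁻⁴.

P = εσAT⁴ = 0.92 × 5.67×10⁻⁸ × 0.0250 × (1086)⁴ = 0.92 × 5.67×10⁻⁸ × 0.0250 × 1.39×10^12.
P = 1810 W.

P ≈ 1810 W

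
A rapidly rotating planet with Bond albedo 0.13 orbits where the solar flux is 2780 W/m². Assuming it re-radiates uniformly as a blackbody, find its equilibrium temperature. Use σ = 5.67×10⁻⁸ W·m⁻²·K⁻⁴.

Power absorbed = (1−a)S·πR²; power emitted = 4πR²σT⁴. Equating and cancelling πR²:
T = ((1−a)S / 4σ)^(1/4) = (2420 / (4 × 5.67×10⁻⁸))^(1/4) = (1.07×10^10)^(1/4).
T = 321 K.

T ≈ 321 K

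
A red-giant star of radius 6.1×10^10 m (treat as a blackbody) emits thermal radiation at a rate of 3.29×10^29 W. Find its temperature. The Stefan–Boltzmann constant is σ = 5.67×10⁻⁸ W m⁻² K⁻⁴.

T ≈ 3340 K

A = 4πr² = 4π × (6.1×10^10)² = 4.68×10^22 m².
From P = σAT⁴, T = (P / σA)^(1/4) = (3.29×10^29 / (5.67×10⁻⁸ × 4.68×10^22))^(1/4).
T = (1.24×10^14)^(1/4) = 3340 K.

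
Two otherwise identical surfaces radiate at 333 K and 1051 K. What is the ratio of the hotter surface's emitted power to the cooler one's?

P ∝ T⁴, so the ratio is (1051/333)⁴ = (3.156)⁴ = 99.2.

ratio ≈ 99.2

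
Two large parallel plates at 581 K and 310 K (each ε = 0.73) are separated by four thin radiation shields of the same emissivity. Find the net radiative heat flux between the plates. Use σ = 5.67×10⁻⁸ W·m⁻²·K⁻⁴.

Each of the 5 gaps contributes resistance (2/ε − 1) = 2/0.73 − 1 = 1.740; total = 8.699.
q = σ(T₁⁴ − T₂⁴) / 8.699 = 5.67×10⁻⁸ × 1.05×10^11 / 8.699 = 683 W/m².

q ≈ 683 W/m²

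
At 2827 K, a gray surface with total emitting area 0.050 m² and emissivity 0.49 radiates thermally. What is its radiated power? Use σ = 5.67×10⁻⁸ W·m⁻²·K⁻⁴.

Stefan–Boltzmann: P = εσAT⁴ = 0.49 × 5.67×10⁻⁸ × 0.0500 × (2827)⁴ = 0.49 × 5.67×10⁻⁸ × 0.0500 × 6.39×10^13.
P = 88700 W.

P ≈ 88700 W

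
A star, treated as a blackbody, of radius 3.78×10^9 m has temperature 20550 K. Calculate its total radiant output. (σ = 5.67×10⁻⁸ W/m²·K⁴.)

A = 4πr² = 4π × (3.78×10^9)² = 1.80×10^20 m².
P = σAT⁴ = 5.67×10⁻⁸ × 1.80×10^20 × (20550)⁴ = 5.67×10⁻⁸ × 1.80×10^20 × 1.78×10^17.
P = 1.82×10^30 W.

P ≈ 1.82×10^30 W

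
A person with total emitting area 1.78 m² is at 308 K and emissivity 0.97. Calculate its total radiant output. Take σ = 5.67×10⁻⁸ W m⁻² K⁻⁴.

P ≈ 881 W

P = εσAT⁴ = 0.97 × 5.67×10⁻⁸ × 1.78 × (308)⁴ = 0.97 × 5.67×10⁻⁸ × 1.78 × 9.00×10^9.
P = 881 W.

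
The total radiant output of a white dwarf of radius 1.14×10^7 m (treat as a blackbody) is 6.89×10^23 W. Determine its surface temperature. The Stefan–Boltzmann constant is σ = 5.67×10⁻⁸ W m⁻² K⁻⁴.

A = 4πr² = 4π × (1.14×10^7)² = 1.63×10^15 m².
From P = σAT⁴, T = (P / σA)^(1/4) = (6.89×10^23 / (5.67×10⁻⁸ × 1.63×10^15))^(1/4).
T = (7.44×10^15)^(1/4) = 9290 K.

T ≈ 9290 K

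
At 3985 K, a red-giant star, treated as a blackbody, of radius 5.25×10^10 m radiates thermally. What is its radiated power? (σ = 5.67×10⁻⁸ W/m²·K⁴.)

A = 4πr² = 4π × (5.25×10^10)² = 3.46×10^22 m².
P = σAT⁴ = 5.67×10⁻⁸ × 3.46×10^22 × (3985)⁴ = 5.67×10⁻⁸ × 3.46×10^22 × 2.52×10^14.
P = 4.95×10^29 W.

P ≈ 4.95×10^29 W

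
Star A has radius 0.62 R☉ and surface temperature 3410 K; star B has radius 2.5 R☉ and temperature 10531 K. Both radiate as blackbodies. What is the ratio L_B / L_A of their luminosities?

L_B/L_A ≈ 1480

L = 4πR²σT⁴ ∝ R²T⁴, so L_B/L_A = (2.5/0.62)² × (10531/3410)⁴ = 16.3 × 91.0 = 1480.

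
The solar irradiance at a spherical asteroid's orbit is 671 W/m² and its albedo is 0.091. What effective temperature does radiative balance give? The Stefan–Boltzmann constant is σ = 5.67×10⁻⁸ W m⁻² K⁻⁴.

T ≈ 228 K

Power absorbed = (1−a)S·πR²; power emitted = 4πR²σT⁴. Equating and cancelling πR²:
T = ((1−a)S / 4σ)^(1/4) = (610 / (4 × 5.67×10⁻⁸))^(1/4) = (2.69×10^9)^(1/4).
T = 228 K.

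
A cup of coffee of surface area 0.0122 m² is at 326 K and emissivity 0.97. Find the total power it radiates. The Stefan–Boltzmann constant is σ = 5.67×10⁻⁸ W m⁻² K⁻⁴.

P = εσAT⁴ = 0.97 × 5.67×10⁻⁸ × 0.0122 × (326)⁴ = 0.97 × 5.67×10⁻⁸ × 0.0122 × 1.13×10^10.
P = 7.58 W.

P ≈ 7.58 W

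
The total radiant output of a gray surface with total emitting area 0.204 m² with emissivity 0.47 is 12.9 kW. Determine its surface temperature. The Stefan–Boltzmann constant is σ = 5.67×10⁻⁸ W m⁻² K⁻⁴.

T ≈ 1240 K

From P = εσAT⁴, T = (P / εσA)^(1/4) = (12900 / (0.47 × 5.67×10⁻⁸ × 0.204))^(1/4).
T = (2.37×10^12)^(1/4) = 1240 K.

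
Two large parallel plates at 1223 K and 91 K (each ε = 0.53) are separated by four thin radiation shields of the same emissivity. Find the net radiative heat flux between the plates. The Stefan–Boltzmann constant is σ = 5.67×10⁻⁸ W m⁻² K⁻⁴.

Each of the 5 gaps contributes resistance (2/ε − 1) = 2/0.53 − 1 = 2.774; total = 13.87.
q = σ(T₁⁴ − T₂⁴) / 13.87 = 5.67×10⁻⁸ × 2.24×10^12 / 13.87 = 9150 W/m².

q ≈ 9150 W/m²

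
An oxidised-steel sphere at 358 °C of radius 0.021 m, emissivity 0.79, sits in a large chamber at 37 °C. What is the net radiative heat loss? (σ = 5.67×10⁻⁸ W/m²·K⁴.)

Q ≈ 37.1 W

A = 4πr² = 4π × (0.021)² = 5.54×10^-3 m².
Convert: 358 °C = 631 K; 37 °C = 310 K.
Q = εσA(T⁴ − T_s⁴). T⁴ − T_s⁴ = (631)⁴ − (310)⁴ = 1.59×10^11 − 9.24×10^9 = 1.49×10^11 K⁴.
Q = 0.79 × 5.67×10⁻⁸ × 5.54×10^-3 × 1.49×10^11 = 37.1 W.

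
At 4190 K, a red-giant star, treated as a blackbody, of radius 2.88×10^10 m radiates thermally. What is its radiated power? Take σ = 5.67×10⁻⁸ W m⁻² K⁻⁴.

A = 4πr² = 4π × (2.88×10^10)² = 1.04×10^22 m².
P = σAT⁴ = 5.67×10⁻⁸ × 1.04×10^22 × (4190)⁴ = 5.67×10⁻⁸ × 1.04×10^22 × 3.08×10^14.
P = 1.82×10^29 W.

P ≈ 1.82×10^29 W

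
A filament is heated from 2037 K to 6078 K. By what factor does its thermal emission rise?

ratio ≈ 79.3

P ∝ T⁴, so the ratio is (6078/2037)⁴ = (2.984)⁴ = 79.3.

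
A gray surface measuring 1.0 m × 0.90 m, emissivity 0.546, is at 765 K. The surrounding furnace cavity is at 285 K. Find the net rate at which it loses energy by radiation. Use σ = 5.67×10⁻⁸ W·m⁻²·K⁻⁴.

Q ≈ 9360 W

A = 1.0 × 0.90 = 0.900 m².
Q = εσA(T⁴ − T_s⁴). T⁴ − T_s⁴ = (765)⁴ − (285)⁴ = 3.42×10^11 − 6.60×10^9 = 3.36×10^11 K⁴.
Q = 0.546 × 5.67×10⁻⁸ × 0.900 × 3.36×10^11 = 9360 W.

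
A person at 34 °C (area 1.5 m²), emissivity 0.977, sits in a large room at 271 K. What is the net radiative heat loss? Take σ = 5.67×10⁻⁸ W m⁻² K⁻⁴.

Convert: 34 °C = 307 K.
Q = εσA(T⁴ − T_s⁴). T⁴ − T_s⁴ = (307)⁴ − (271)⁴ = 8.88×10^9 − 5.39×10^9 = 3.49×10^9 K⁴.
Q = 0.977 × 5.67×10⁻⁸ × 1.50 × 3.49×10^9 = 290 W.

Q ≈ 290 W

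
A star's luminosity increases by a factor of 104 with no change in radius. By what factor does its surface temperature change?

factor ≈ 3.19

P ∝ T⁴ ⇒ T ∝ P^(1/4), so T scales by (104)^(1/4) = 3.19.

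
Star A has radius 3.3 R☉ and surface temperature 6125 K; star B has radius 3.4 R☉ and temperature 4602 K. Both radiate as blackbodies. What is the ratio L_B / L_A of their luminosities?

L_B/L_A ≈ 0.338

L = 4πR²σT⁴ ∝ R²T⁴, so L_B/L_A = (3.4/3.3)² × (4602/6125)⁴ = 1.06 × 0.319 = 0.338.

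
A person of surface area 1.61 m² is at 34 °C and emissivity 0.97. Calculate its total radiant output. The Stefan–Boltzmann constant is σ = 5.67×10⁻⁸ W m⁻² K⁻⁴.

P ≈ 787 W

34 °C = 307 K.
Stefan–Boltzmann: P = εσAT⁴ = 0.97 × 5.67×10⁻⁸ × 1.61 × (307)⁴ = 0.97 × 5.67×10⁻⁸ × 1.61 × 8.88×10^9.
P = 787 W.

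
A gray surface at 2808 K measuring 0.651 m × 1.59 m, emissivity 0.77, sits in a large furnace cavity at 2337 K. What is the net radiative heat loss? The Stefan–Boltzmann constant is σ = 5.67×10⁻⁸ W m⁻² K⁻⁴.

Q ≈ 1.46×10^6 W

A = 0.651 × 1.59 = 1.04 m².
Q = εσA(T⁴ − T_s⁴). T⁴ − T_s⁴ = (2808)⁴ − (2337)⁴ = 6.22×10^13 − 2.98×10^13 = 3.23×10^13 K⁴.
Q = 0.77 × 5.67×10⁻⁸ × 1.04 × 3.23×10^13 = 1.46×10^6 W.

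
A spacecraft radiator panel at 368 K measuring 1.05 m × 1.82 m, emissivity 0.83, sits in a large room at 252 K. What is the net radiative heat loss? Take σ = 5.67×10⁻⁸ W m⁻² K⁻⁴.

A = 1.05 × 1.82 = 1.91 m².
Q = εσA(T⁴ − T_s⁴). T⁴ − T_s⁴ = (368)⁴ − (252)⁴ = 1.83×10^10 − 4.03×10^9 = 1.43×10^10 K⁴.
Q = 0.83 × 5.67×10⁻⁸ × 1.91 × 1.43×10^10 = 1290 W.

Q ≈ 1290 W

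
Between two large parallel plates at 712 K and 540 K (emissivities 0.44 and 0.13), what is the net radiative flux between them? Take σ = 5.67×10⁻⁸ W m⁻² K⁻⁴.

For two large parallel gray plates, q = σ(T₁⁴ − T₂⁴) / (1/ε₁ + 1/ε₂ − 1).
1/ε₁ + 1/ε₂ − 1 = 1/0.44 + 1/0.13 − 1 = 8.965.
T₁⁴ − T₂⁴ = 2.57×10^11 − 8.50×10^10 = 1.72×10^11 K⁴.
q = 5.67×10⁻⁸ × 1.72×10^11 / 8.965 = 1090 W/m².

q ≈ 1090 W/m²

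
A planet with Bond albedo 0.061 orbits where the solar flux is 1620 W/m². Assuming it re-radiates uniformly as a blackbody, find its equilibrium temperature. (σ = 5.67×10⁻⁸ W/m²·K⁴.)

Power absorbed = (1−a)S·πR²; power emitted = 4πR²σT⁴. Equating and cancelling πR²:
T = ((1−a)S / 4σ)^(1/4) = (1520 / (4 × 5.67×10⁻⁸))^(1/4) = (6.71×10^9)^(1/4).
T = 286 K.

T ≈ 286 K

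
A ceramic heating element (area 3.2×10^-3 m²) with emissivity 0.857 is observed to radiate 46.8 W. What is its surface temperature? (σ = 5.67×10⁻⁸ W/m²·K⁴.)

From P = εσAT⁴, T = (P / εσA)^(1/4) = (46.8 / (0.857 × 5.67×10⁻⁸ × 3.20×10^-3))^(1/4).
T = (3.01×10^11)^(1/4) = 741 K.

T ≈ 741 K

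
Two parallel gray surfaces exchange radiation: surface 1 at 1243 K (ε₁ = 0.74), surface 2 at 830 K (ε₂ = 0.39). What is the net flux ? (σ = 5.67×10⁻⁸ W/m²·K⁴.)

q ≈ 37200 W/m²

For two large parallel gray plates, q = σ(T₁⁴ − T₂⁴) / (1/ε₁ + 1/ε₂ − 1).
1/ε₁ + 1/ε₂ − 1 = 1/0.74 + 1/0.39 − 1 = 2.915.
T₁⁴ − T₂⁴ = 2.39×10^12 − 4.75×10^11 = 1.91×10^12 K⁴.
q = 5.67×10⁻⁸ × 1.91×10^12 / 2.915 = 37200 W/m².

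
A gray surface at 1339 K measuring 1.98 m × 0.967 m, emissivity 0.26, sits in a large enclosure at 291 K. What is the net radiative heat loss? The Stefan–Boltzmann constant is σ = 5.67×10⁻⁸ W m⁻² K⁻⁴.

Q ≈ 90500 W

A = 1.98 × 0.967 = 1.91 m².
Q = εσA(T⁴ − T_s⁴). T⁴ − T_s⁴ = (1339)⁴ − (291)⁴ = 3.21×10^12 − 7.17×10^9 = 3.21×10^12 K⁴.
Q = 0.26 × 5.67×10⁻⁸ × 1.91 × 3.21×10^12 = 90500 W.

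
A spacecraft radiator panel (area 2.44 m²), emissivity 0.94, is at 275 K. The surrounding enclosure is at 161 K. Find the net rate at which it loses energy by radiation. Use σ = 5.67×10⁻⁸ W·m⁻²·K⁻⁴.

Q ≈ 656 W

Q = εσA(T⁴ − T_s⁴). T⁴ − T_s⁴ = (275)⁴ − (161)⁴ = 5.72×10^9 − 6.72×10^8 = 5.05×10^9 K⁴.
Q = 0.94 × 5.67×10⁻⁸ × 2.44 × 5.05×10^9 = 656 W.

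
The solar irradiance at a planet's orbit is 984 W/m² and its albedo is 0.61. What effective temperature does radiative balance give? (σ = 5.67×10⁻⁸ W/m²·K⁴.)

Power absorbed = (1−a)S·πR²; power emitted = 4πR²σT⁴. Equating and cancelling πR²:
T = ((1−a)S / 4σ)^(1/4) = (384 / (4 × 5.67×10⁻⁸))^(1/4) = (1.69×10^9)^(1/4).
T = 203 K.

T ≈ 203 K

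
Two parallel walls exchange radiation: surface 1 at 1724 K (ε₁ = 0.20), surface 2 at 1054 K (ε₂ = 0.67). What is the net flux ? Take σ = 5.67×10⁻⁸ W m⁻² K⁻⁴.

For two large parallel gray plates, q = σ(T₁⁴ − T₂⁴) / (1/ε₁ + 1/ε₂ − 1).
1/ε₁ + 1/ε₂ − 1 = 1/0.20 + 1/0.67 − 1 = 5.493.
T₁⁴ − T₂⁴ = 8.83×10^12 − 1.23×10^12 = 7.60×10^12 K⁴.
q = 5.67×10⁻⁸ × 7.60×10^12 / 5.493 = 78500 W/m².

q ≈ 78500 W/m²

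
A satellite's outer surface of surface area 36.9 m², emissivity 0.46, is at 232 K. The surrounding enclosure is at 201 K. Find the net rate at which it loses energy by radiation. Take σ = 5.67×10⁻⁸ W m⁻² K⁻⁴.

Q = εσA(T⁴ − T_s⁴). T⁴ − T_s⁴ = (232)⁴ − (201)⁴ = 2.90×10^9 − 1.63×10^9 = 1.26×10^9 K⁴.
Q = 0.46 × 5.67×10⁻⁸ × 36.9 × 1.26×10^9 = 1220 W.

Q ≈ 1220 W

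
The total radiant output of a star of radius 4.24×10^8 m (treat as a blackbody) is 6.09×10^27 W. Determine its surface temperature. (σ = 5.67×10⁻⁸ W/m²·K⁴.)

T ≈ 14800 K

A = 4πr² = 4π × (4.24×10^8)² = 2.26×10^18 m².
From P = σAT⁴, T = (P / σA)^(1/4) = (6.09×10^27 / (5.67×10⁻⁸ × 2.26×10^18))^(1/4).
T = (4.75×10^16)^(1/4) = 14800 K.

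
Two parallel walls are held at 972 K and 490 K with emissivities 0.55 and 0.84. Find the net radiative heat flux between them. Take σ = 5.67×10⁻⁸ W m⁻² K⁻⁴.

For two large parallel gray plates, q = σ(T₁⁴ − T₂⁴) / (1/ε₁ + 1/ε₂ − 1).
1/ε₁ + 1/ε₂ − 1 = 1/0.55 + 1/0.84 − 1 = 2.009.
T₁⁴ − T₂⁴ = 8.93×10^11 − 5.76×10^10 = 8.35×10^11 K⁴.
q = 5.67×10⁻⁸ × 8.35×10^11 / 2.009 = 23600 W/m².

q ≈ 23600 W/m²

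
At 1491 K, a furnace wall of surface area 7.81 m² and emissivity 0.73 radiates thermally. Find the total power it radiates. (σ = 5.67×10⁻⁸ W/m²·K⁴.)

P ≈ 1.60×10^6 W

Stefan–Boltzmann: P = εσAT⁴ = 0.73 × 5.67×10⁻⁸ × 7.81 × (1491)⁴ = 0.73 × 5.67×10⁻⁸ × 7.81 × 4.94×10^12.
P = 1.60×10^6 W.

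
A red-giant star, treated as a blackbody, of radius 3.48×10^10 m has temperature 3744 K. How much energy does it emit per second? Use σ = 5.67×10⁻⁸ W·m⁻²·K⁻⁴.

A = 4πr² = 4π × (3.48×10^10)² = 1.52×10^22 m².
P = σAT⁴ = 5.67×10⁻⁸ × 1.52×10^22 × (3744)⁴ = 5.67×10⁻⁸ × 1.52×10^22 × 1.96×10^14.
P = 1.70×10^29 W.

P ≈ 1.70×10^29 W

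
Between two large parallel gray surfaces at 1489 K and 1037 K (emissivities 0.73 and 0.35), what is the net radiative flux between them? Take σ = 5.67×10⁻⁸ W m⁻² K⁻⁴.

q ≈ 66100 W/m²

For two large parallel gray plates, q = σ(T₁⁴ − T₂⁴) / (1/ε₁ + 1/ε₂ − 1).
1/ε₁ + 1/ε₂ − 1 = 1/0.73 + 1/0.35 − 1 = 3.227.
T₁⁴ − T₂⁴ = 4.92×10^12 − 1.16×10^12 = 3.76×10^12 K⁴.
q = 5.67×10⁻⁸ × 3.76×10^12 / 3.227 = 66100 W/m².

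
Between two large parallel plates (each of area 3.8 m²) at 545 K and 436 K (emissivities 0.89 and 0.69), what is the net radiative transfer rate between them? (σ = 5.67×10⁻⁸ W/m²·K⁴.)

Q ≈ 7140 W

For two large parallel gray plates, q = σ(T₁⁴ − T₂⁴) / (1/ε₁ + 1/ε₂ − 1).
1/ε₁ + 1/ε₂ − 1 = 1/0.89 + 1/0.69 − 1 = 1.573.
T₁⁴ − T₂⁴ = 8.82×10^10 − 3.61×10^10 = 5.21×10^10 K⁴.
q = 5.67×10⁻⁸ × 5.21×10^10 / 1.573 = 1880 W/m².
Q = q·A = 1880 × 3.8 = 7140 W.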